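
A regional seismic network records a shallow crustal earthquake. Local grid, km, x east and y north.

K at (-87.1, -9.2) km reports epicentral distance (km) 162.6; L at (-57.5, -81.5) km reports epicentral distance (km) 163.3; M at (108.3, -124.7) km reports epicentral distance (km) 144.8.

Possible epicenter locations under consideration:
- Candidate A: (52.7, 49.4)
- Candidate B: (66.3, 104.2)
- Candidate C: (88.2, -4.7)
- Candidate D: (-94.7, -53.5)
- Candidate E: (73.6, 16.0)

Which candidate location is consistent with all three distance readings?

Candidate E

For each candidate, compare |candidate − station| to the reported distance:
Candidate A: residuals K 11.0, L 7.8, M 38.0 → max 38.0 km
Candidate B: residuals K 28.2, L 59.9, M 87.9 → max 87.9 km
Candidate C: residuals K 12.8, L 1.4, M 23.1 → max 23.1 km
Candidate D: residuals K 117.7, L 116.7, M 70.3 → max 117.7 km
Candidate E: residuals K 0.1, L 0.1, M 0.1 → max 0.1 km
Only Candidate E has all residuals ≈ 0.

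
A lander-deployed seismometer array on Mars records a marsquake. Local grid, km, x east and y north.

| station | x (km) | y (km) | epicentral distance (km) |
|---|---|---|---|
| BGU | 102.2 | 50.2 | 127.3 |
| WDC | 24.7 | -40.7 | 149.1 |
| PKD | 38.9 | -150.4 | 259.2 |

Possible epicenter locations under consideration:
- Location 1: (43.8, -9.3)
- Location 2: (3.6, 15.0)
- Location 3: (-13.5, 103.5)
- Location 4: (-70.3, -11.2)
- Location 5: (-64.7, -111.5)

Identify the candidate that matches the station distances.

For each candidate, compare |candidate − station| to the reported distance:
Location 1: residuals BGU 43.9, WDC 112.3, PKD 118.0 → max 118.0 km
Location 2: residuals BGU 22.6, WDC 89.5, PKD 90.1 → max 90.1 km
Location 3: residuals BGU 0.1, WDC 0.1, PKD 0.1 → max 0.1 km
Location 4: residuals BGU 55.8, WDC 49.6, PKD 82.3 → max 82.3 km
Location 5: residuals BGU 105.1, WDC 35.1, PKD 148.5 → max 148.5 km
Only Location 3 has all residuals ≈ 0.

Location 3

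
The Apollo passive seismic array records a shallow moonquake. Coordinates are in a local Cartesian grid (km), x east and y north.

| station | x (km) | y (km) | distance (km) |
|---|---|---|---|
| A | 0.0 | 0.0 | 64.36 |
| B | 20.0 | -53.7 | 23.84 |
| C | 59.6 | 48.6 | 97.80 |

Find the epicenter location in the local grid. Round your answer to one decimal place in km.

(43.1, -47.8)

Circle about each station: x² + y² = 64.36²; (x − 20.0)² + (y + 53.7)² = 23.84²; (x − 59.6)² + (y − 48.6)² = 97.80².
Subtracting the A equation from the B and C equations removes the quadratic terms:
40.0 x − 107.4 y = 6857.55
119.2 x + 97.2 y = 491.49
Solving the 2×2 system: x ≈ 43.1, y ≈ -47.8 km.
Check against A (with the unrounded x, y): √(x²+y²) = 64.36 ≈ 64.36 km. ✓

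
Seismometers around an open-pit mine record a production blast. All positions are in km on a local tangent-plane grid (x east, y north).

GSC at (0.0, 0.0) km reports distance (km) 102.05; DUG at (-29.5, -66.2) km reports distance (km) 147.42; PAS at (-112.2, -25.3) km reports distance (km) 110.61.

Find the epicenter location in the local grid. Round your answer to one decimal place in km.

x ≈ -68.0 km, y ≈ 76.1 km

Circle about each station: x² + y² = 102.05²; (x + 29.5)² + (y + 66.2)² = 147.42²; (x + 112.2)² + (y + 25.3)² = 110.61².
Subtracting the GSC equation from the DUG and PAS equations removes the quadratic terms:
-59.0 x − 132.4 y = -6065.76
-224.4 x − 50.6 y = 11408.56
Solving the 2×2 system: x ≈ -68.0, y ≈ 76.1 km.
Check against GSC (with the unrounded x, y): √(x²+y²) = 102.07 ≈ 102.05 km. ✓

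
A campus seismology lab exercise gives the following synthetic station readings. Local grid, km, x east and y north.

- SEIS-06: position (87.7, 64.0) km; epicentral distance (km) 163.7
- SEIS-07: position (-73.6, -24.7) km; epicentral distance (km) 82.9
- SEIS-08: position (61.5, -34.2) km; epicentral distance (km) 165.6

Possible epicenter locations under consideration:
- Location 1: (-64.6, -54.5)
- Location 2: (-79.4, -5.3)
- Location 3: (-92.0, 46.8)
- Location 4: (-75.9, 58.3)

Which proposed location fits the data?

Location 4

For each candidate, compare |candidate − station| to the reported distance:
Location 1: residuals SEIS-06 29.3, SEIS-07 51.8, SEIS-08 37.9 → max 51.8 km
Location 2: residuals SEIS-06 17.2, SEIS-07 62.7, SEIS-08 21.8 → max 62.7 km
Location 3: residuals SEIS-06 16.8, SEIS-07 9.1, SEIS-08 8.0 → max 16.8 km
Location 4: residuals SEIS-06 0.0, SEIS-07 0.1, SEIS-08 0.0 → max 0.1 km
Only Location 4 has all residuals ≈ 0.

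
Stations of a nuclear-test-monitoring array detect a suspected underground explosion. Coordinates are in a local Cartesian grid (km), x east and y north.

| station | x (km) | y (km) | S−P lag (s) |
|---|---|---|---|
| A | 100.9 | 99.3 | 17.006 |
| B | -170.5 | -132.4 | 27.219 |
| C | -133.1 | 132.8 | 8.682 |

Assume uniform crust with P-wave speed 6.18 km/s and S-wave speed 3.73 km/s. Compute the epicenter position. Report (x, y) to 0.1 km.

(-59.1, 98.2)

Distance from S−P lag: d = Δt · v_P v_S / (v_P − v_S) = Δt · (6.18·3.73)/(6.18−3.73) ≈ 9.4087·Δt.
So d_A = 160.00, d_B = 256.10, d_C = 81.69 km.
Circle about each station: (x − 100.9)² + (y − 99.3)² = 160.00²; (x + 170.5)² + (y + 132.4)² = 256.10²; (x + 133.1)² + (y − 132.8)² = 81.69².
Subtracting pairs of circle equations eliminates x²+y² and gives linear equations (the radical axes):
-542.8 x − 463.4 y = -13428.50
-468.0 x + 67.0 y = 34236.89
Solving the 2×2 system: x ≈ -59.1, y ≈ 98.2 km.
Check against A (with the unrounded x, y): √((x − 100.9)²+(y − 99.3)²) = 160.00 ≈ 160.00 km. ✓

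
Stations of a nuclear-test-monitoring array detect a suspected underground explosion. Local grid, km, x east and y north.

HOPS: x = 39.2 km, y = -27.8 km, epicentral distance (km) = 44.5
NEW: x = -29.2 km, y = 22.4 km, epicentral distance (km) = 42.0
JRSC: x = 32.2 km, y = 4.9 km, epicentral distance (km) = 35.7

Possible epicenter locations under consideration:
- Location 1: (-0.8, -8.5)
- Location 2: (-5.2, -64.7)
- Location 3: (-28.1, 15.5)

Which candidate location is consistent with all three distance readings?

For each candidate, compare |candidate − station| to the reported distance:
Location 1: residuals HOPS 0.1, NEW 0.0, JRSC 0.1 → max 0.1 km
Location 2: residuals HOPS 13.2, NEW 48.3, JRSC 43.3 → max 48.3 km
Location 3: residuals HOPS 35.5, NEW 35.0, JRSC 25.5 → max 35.5 km
Only Location 1 has all residuals ≈ 0.

Location 1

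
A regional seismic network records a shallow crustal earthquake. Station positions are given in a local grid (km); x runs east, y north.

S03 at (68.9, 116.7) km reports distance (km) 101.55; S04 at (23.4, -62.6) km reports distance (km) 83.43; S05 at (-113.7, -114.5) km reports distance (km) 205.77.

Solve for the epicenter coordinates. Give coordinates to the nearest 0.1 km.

Circle about each station: (x − 68.9)² + (y − 116.7)² = 101.55²; (x − 23.4)² + (y + 62.6)² = 83.43²; (x + 113.7)² + (y + 114.5)² = 205.77².
Subtracting pairs of circle equations eliminates x²+y² and gives linear equations (the radical axes):
-91.0 x − 358.6 y = -10547.94
-365.2 x − 462.4 y = -24357.05
Solving the 2×2 system: x ≈ 43.4, y ≈ 18.4 km.

(43.4, 18.4)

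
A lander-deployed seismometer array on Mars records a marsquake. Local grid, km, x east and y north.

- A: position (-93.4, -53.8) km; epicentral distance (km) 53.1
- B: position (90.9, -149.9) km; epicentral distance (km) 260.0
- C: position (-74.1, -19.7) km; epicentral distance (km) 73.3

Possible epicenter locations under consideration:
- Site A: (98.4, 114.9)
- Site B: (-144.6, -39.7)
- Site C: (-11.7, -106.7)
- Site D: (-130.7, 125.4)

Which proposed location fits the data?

For each candidate, compare |candidate − station| to the reported distance:
Site A: residuals A 202.3, B 4.9, C 145.5 → max 202.3 km
Site B: residuals A 0.0, B 0.0, C 0.0 → max 0.0 km
Site C: residuals A 44.2, B 148.7, C 33.8 → max 148.7 km
Site D: residuals A 129.9, B 93.4, C 82.4 → max 129.9 km
Only Site B has all residuals ≈ 0.

Site B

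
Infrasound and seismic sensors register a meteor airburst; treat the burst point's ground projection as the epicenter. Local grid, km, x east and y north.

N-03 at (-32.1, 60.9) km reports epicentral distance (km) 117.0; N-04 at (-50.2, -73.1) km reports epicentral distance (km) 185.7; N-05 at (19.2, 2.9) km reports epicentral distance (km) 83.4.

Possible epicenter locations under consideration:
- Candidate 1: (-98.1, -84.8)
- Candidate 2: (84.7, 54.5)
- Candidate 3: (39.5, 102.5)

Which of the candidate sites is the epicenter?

Candidate 2

For each candidate, compare |candidate − station| to the reported distance:
Candidate 1: residuals N-03 43.0, N-04 136.4, N-05 63.1 → max 136.4 km
Candidate 2: residuals N-03 0.0, N-04 0.0, N-05 0.0 → max 0.0 km
Candidate 3: residuals N-03 34.2, N-04 11.5, N-05 18.2 → max 34.2 km
Only Candidate 2 has all residuals ≈ 0.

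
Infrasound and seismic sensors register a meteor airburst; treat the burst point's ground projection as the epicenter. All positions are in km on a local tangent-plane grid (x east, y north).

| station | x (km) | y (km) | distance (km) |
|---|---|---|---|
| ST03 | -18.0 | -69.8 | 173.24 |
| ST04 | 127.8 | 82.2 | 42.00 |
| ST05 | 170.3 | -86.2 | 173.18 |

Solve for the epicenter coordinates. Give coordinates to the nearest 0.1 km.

(88.8, 66.6)

Circle about each station: (x + 18.0)² + (y + 69.8)² = 173.24²; (x − 127.8)² + (y − 82.2)² = 42.00²; (x − 170.3)² + (y + 86.2)² = 173.18².
Subtracting the ST03 equation from the ST04 and ST05 equations removes the quadratic terms:
291.6 x + 304.0 y = 46141.74
376.6 x − 32.8 y = 31257.28
Solving the 2×2 system: x ≈ 88.8, y ≈ 66.6 km.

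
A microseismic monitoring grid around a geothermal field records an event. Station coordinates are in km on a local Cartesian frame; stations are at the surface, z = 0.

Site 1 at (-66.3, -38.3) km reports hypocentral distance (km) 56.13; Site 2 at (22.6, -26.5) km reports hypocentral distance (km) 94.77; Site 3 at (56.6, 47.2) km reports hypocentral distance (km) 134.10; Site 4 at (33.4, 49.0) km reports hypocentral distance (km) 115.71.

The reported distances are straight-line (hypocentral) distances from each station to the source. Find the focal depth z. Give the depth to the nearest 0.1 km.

44.9 km

Each station gives a sphere (x−x_i)² + (y−y_i)² + z² = d_i² (stations at z=0).
Subtracting the Site 1 sphere from Site 2 and Site 3: z² cancels, leaving linear equations in x and y:
177.8 x + 23.6 y = -10480.35
245.8 x + 171.0 y = -15263.41
Solving: x ≈ -58.201, y ≈ -5.600 km (keep extra digits for the depth step; rounded: -58.2, -5.6).
Then from the Site 1 sphere: z² = 56.13² − (x + 66.3)² − (y + 38.3)² with x = -58.201, y = -5.600, so z ≈ 44.896 ≈ 44.9 km.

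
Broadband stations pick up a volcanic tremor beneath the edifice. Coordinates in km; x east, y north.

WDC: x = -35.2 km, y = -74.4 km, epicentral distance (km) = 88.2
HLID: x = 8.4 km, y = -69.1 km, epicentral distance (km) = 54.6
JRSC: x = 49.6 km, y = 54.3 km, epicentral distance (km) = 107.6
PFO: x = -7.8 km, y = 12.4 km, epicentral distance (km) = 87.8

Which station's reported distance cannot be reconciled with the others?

HLID

Solve using three stations at a time. Using WDC, JRSC, PFO (subtract circle equations pairwise → linear system) gives (x, y) ≈ (50.5, -53.3).
Distances from that point to each station vs reported:
  WDC: calculated 88.2 vs reported 88.2 → residual 0.0 km
  HLID: calculated 44.9 vs reported 54.6 → residual 9.7 km
  JRSC: calculated 107.6 vs reported 107.6 → residual 0.0 km
  PFO: calculated 87.8 vs reported 87.8 → residual 0.0 km
WDC, JRSC, PFO are mutually consistent (residuals ≈ 0); HLID is off by 9.7 km.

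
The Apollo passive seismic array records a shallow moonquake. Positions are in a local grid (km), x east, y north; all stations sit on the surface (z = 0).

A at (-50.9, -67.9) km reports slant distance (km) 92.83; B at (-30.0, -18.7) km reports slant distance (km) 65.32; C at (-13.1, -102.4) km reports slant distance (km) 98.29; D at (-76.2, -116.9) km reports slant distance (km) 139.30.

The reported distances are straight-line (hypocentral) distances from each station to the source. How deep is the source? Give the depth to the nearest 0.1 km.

z ≈ 49.7 km

Each station gives a sphere (x−x_i)² + (y−y_i)² + z² = d_i² (stations at z=0).
Subtracting the A sphere from B and C: z² cancels, leaving linear equations in x and y:
41.8 x + 98.4 y = -1600.82
75.6 x − 69.0 y = 2412.63
Solving: x ≈ 12.297, y ≈ -21.492 km (keep extra digits for the depth step; rounded: 12.3, -21.5).
Then from the A sphere: z² = 92.83² − (x + 50.9)² − (y + 67.9)² with x = 12.297, y = -21.492, so z ≈ 49.698 ≈ 49.7 km.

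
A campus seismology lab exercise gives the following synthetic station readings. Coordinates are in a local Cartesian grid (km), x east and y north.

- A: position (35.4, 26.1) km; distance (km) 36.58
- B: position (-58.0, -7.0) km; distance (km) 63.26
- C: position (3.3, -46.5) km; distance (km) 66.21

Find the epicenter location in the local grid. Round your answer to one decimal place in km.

Circle about each station: (x − 35.4)² + (y − 26.1)² = 36.58²; (x + 58.0)² + (y + 7.0)² = 63.26²; (x − 3.3)² + (y + 46.5)² = 66.21².
Subtracting pairs of circle equations eliminates x²+y² and gives linear equations (the radical axes):
-186.8 x − 66.2 y = -1185.10
-64.2 x − 145.2 y = -2806.90
Solving the 2×2 system: x ≈ -0.6, y ≈ 19.6 km.
Check against A (with the unrounded x, y): √((x − 35.4)²+(y − 26.1)²) = 36.58 ≈ 36.58 km. ✓

x ≈ -0.6 km, y ≈ 19.6 km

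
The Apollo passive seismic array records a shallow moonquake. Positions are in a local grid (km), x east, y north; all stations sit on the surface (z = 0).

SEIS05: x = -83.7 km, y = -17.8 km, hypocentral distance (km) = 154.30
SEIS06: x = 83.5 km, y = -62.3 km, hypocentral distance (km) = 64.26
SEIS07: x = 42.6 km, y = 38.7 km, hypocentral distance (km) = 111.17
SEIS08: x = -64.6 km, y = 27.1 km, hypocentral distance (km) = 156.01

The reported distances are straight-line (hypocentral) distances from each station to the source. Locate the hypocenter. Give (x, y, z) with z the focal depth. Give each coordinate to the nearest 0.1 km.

x ≈ 54.5 km, y ≈ -56.0 km, depth ≈ 57.0 km

Each station gives a sphere (x−x_i)² + (y−y_i)² + z² = d_i² (stations at z=0).
Subtracting the SEIS05 sphere from SEIS06 and SEIS07: z² cancels, leaving linear equations in x and y:
334.4 x − 89.0 y = 23210.15
252.6 x + 113.0 y = 7439.64
Solving: x ≈ 54.504, y ≈ -56.000 km (keep extra digits for the depth step; rounded: 54.5, -56.0).
Then from the SEIS05 sphere: z² = 154.30² − (x + 83.7)² − (y + 17.8)² with x = 54.504, y = -56.000, so z ≈ 56.999 ≈ 57.0 km.
Check against SEIS08 (with the unrounded solution): distance 156.01 ≈ 156.01 km. ✓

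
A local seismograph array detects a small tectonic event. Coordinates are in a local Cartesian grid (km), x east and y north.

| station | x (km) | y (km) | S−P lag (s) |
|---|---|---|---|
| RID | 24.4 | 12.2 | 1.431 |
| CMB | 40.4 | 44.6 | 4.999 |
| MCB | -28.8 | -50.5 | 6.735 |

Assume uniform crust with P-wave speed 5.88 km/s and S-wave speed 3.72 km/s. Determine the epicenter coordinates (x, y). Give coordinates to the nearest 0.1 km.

Distance from S−P lag: d = Δt · v_P v_S / (v_P − v_S) = Δt · (5.88·3.72)/(5.88−3.72) ≈ 10.1267·Δt.
So d_RID = 14.49, d_CMB = 50.62, d_MCB = 68.20 km.
Circle about each station: (x − 24.4)² + (y − 12.2)² = 14.49²; (x − 40.4)² + (y − 44.6)² = 50.62²; (x + 28.8)² + (y + 50.5)² = 68.20².
Subtracting pairs of circle equations eliminates x²+y² and gives linear equations (the radical axes):
32.0 x + 64.8 y = 524.70
-106.4 x − 125.4 y = -1805.79
Solving the 2×2 system: x ≈ 17.8, y ≈ -0.7 km.

x ≈ 17.8 km, y ≈ -0.7 km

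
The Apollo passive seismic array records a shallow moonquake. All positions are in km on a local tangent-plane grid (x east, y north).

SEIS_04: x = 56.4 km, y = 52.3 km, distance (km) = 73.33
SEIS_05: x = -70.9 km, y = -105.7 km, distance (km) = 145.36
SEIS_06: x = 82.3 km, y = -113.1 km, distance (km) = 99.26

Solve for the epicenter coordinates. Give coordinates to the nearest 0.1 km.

Circle about each station: (x − 56.4)² + (y − 52.3)² = 73.33²; (x + 70.9)² + (y + 105.7)² = 145.36²; (x − 82.3)² + (y + 113.1)² = 99.26².
Subtracting the SEIS_04 equation from the SEIS_05 and SEIS_06 equations removes the quadratic terms:
-254.6 x − 316.0 y = -5469.19
51.8 x − 330.8 y = 9173.39
Solving the 2×2 system: x ≈ 46.8, y ≈ -20.4 km.

(46.8, -20.4)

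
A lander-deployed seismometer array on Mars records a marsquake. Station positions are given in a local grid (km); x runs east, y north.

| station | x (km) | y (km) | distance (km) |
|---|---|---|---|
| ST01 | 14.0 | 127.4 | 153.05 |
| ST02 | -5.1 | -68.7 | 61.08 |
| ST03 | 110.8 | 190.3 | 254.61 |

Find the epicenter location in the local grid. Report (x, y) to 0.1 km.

-37.3 km east, -16.8 km north

Circle about each station: (x − 14.0)² + (y − 127.4)² = 153.05²; (x + 5.1)² + (y + 68.7)² = 61.08²; (x − 110.8)² + (y − 190.3)² = 254.61².
Subtracting the ST01 equation from the ST02 and ST03 equations removes the quadratic terms:
-38.2 x − 392.2 y = 8012.48
193.6 x + 125.8 y = -9337.98
Solving the 2×2 system: x ≈ -37.3, y ≈ -16.8 km.
Check against ST01 (with the unrounded x, y): √((x − 14.0)²+(y − 127.4)²) = 153.06 ≈ 153.05 km. ✓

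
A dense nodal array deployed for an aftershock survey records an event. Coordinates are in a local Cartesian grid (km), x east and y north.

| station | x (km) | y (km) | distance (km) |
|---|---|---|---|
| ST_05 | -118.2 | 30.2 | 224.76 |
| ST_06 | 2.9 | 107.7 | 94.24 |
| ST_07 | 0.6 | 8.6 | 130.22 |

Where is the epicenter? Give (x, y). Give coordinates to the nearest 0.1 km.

(96.5, 96.7)

Circle about each station: (x + 118.2)² + (y − 30.2)² = 224.76²; (x − 2.9)² + (y − 107.7)² = 94.24²; (x − 0.6)² + (y − 8.6)² = 130.22².
Subtracting the ST_05 equation from the ST_06 and ST_07 equations removes the quadratic terms:
242.2 x + 155.0 y = 38360.30
237.6 x − 43.2 y = 18750.85
Solving the 2×2 system: x ≈ 96.5, y ≈ 96.7 km.
Check against ST_05 (with the unrounded x, y): √((x + 118.2)²+(y − 30.2)²) = 224.76 ≈ 224.76 km. ✓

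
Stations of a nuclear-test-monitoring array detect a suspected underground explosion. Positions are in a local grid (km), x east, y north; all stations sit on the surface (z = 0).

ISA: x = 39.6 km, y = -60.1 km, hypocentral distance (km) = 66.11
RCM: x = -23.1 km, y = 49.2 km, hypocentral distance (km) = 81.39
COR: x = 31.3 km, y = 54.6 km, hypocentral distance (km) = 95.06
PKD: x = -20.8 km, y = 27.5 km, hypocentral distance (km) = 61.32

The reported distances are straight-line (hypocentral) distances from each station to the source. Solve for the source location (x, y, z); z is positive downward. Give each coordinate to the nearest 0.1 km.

Each station gives a sphere (x−x_i)² + (y−y_i)² + z² = d_i² (stations at z=0).
Subtracting the ISA sphere from RCM and COR: z² cancels, leaving linear equations in x and y:
-125.4 x + 218.6 y = -4479.72
-16.6 x + 229.4 y = -5885.19
Solving: x ≈ -10.297, y ≈ -26.400 km (keep extra digits for the depth step; rounded: -10.3, -26.4).
Then from the ISA sphere: z² = 66.11² − (x − 39.6)² − (y + 60.1)² with x = -10.297, y = -26.400, so z ≈ 27.297 ≈ 27.3 km.

x ≈ -10.3 km, y ≈ -26.4 km, depth ≈ 27.3 km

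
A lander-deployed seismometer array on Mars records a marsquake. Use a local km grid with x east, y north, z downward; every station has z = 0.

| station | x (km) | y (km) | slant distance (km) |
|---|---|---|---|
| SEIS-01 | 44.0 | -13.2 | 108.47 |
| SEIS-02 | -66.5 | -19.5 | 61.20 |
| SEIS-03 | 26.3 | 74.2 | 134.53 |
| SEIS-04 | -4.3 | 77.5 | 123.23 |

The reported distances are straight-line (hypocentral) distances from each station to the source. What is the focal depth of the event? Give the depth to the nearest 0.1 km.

Each station gives a sphere (x−x_i)² + (y−y_i)² + z² = d_i² (stations at z=0).
Subtracting the SEIS-01 sphere from SEIS-02 and SEIS-03: z² cancels, leaving linear equations in x and y:
-221.0 x − 12.6 y = 10712.56
-35.4 x + 174.8 y = -2245.49
Solving: x ≈ -47.196, y ≈ -22.404 km (keep extra digits for the depth step; rounded: -47.2, -22.4).
Then from the SEIS-01 sphere: z² = 108.47² − (x − 44.0)² − (y + 13.2)² with x = -47.196, y = -22.404, so z ≈ 58.003 ≈ 58.0 km.
Check against SEIS-04 (with the unrounded solution): distance 123.23 ≈ 123.23 km. ✓

z ≈ 58.0 km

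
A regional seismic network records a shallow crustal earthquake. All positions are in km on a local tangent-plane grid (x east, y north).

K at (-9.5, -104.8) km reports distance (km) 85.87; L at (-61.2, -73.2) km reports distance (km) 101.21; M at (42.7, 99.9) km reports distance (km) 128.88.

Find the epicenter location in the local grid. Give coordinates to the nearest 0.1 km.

x ≈ 29.5 km, y ≈ -28.3 km

Circle about each station: (x + 9.5)² + (y + 104.8)² = 85.87²; (x + 61.2)² + (y + 73.2)² = 101.21²; (x − 42.7)² + (y − 99.9)² = 128.88².
Subtracting pairs of circle equations eliminates x²+y² and gives linear equations (the radical axes):
-103.4 x + 63.2 y = -4839.42
104.4 x + 409.4 y = -8506.39
Solving the 2×2 system: x ≈ 29.5, y ≈ -28.3 km.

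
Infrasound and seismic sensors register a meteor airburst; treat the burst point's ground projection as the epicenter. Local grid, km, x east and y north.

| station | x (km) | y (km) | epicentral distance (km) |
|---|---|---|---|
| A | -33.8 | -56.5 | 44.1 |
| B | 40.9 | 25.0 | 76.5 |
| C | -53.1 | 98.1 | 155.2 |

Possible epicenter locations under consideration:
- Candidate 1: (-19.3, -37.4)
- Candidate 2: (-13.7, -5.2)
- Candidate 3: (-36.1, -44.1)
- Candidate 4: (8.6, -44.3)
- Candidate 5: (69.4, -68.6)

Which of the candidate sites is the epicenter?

Candidate 4

For each candidate, compare |candidate − station| to the reported distance:
Candidate 1: residuals A 20.1, B 10.2, C 15.5 → max 20.1 km
Candidate 2: residuals A 11.0, B 14.1, C 44.6 → max 44.6 km
Candidate 3: residuals A 31.5, B 27.0, C 12.0 → max 31.5 km
Candidate 4: residuals A 0.0, B 0.0, C 0.0 → max 0.0 km
Candidate 5: residuals A 59.8, B 21.3, C 51.7 → max 59.8 km
Only Candidate 4 has all residuals ≈ 0.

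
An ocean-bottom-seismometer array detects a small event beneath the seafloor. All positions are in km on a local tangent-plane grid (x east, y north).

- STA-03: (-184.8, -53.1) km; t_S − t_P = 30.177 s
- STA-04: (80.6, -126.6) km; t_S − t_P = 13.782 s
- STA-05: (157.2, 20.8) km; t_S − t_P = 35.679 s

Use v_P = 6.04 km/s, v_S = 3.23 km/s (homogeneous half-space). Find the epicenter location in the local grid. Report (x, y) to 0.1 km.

Distance from S−P lag: d = Δt · v_P v_S / (v_P − v_S) = Δt · (6.04·3.23)/(6.04−3.23) ≈ 6.9428·Δt.
So d_STA-03 = 209.51, d_STA-04 = 95.69, d_STA-05 = 247.71 km.
Circle about each station: (x + 184.8)² + (y + 53.1)² = 209.51²; (x − 80.6)² + (y + 126.6)² = 95.69²; (x − 157.2)² + (y − 20.8)² = 247.71².
Subtracting the STA-03 equation from the STA-04 and STA-05 equations removes the quadratic terms:
530.8 x − 147.0 y = 20291.13
684.0 x + 147.8 y = -29291.97
Solving the 2×2 system: x ≈ -7.3, y ≈ -164.4 km.

x ≈ -7.3 km, y ≈ -164.4 km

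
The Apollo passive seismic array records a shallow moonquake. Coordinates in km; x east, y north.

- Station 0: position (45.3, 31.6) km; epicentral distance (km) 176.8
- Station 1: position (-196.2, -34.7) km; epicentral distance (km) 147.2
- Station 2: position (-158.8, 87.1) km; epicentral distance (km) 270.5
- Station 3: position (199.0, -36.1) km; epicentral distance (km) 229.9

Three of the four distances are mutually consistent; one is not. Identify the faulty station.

Station 1

Solve using three stations at a time. Using Station 0, Station 2, Station 3 (subtract circle equations pairwise → linear system) gives (x, y) ≈ (-7.5, -137.1).
Distances from that point to each station vs reported:
  Station 0: calculated 176.7 vs reported 176.8 → residual 0.1 km
  Station 1: calculated 214.7 vs reported 147.2 → residual 67.5 km
  Station 2: calculated 270.5 vs reported 270.5 → residual 0.0 km
  Station 3: calculated 229.8 vs reported 229.9 → residual 0.1 km
Station 0, Station 2, Station 3 are mutually consistent (residuals ≈ 0); Station 1 is off by 67.5 km.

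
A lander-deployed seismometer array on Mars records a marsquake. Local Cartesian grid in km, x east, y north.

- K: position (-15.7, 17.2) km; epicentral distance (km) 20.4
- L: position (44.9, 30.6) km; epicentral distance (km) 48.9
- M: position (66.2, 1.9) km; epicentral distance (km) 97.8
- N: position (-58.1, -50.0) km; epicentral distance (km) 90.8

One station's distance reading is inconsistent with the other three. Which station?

Solve using three stations at a time. Using K, M, N (subtract circle equations pairwise → linear system) gives (x, y) ≈ (-25.9, 34.9).
Distances from that point to each station vs reported:
  K: calculated 20.4 vs reported 20.4 → residual 0.0 km
  L: calculated 70.9 vs reported 48.9 → residual 22.0 km
  M: calculated 97.8 vs reported 97.8 → residual 0.0 km
  N: calculated 90.8 vs reported 90.8 → residual 0.0 km
K, M, N are mutually consistent (residuals ≈ 0); L is off by 22.0 km.

L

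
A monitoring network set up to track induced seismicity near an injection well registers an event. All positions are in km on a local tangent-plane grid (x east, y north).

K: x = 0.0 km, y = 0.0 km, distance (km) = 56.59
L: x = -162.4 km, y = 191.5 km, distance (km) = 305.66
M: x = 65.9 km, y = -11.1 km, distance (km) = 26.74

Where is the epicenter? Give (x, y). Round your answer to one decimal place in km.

Circle about each station: x² + y² = 56.59²; (x + 162.4)² + (y − 191.5)² = 305.66²; (x − 65.9)² + (y + 11.1)² = 26.74².
Subtracting the K equation from the L and M equations removes the quadratic terms:
-324.8 x + 383.0 y = -27179.60
131.8 x − 22.2 y = 6953.42
Solving the 2×2 system: x ≈ 47.6, y ≈ -30.6 km.

(47.6, -30.6)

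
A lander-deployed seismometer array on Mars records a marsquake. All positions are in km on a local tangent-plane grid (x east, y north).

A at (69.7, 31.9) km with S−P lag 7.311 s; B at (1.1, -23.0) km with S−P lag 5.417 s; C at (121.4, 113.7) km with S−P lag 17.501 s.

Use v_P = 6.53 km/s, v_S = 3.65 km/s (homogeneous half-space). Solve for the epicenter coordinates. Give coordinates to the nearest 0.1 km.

Distance from S−P lag: d = Δt · v_P v_S / (v_P − v_S) = Δt · (6.53·3.65)/(6.53−3.65) ≈ 8.2759·Δt.
So d_A = 60.50, d_B = 44.83, d_C = 144.84 km.
Circle about each station: (x − 69.7)² + (y − 31.9)² = 60.50²; (x − 1.1)² + (y + 23.0)² = 44.83²; (x − 121.4)² + (y − 113.7)² = 144.84².
Subtracting pairs of circle equations eliminates x²+y² and gives linear equations (the radical axes):
-137.2 x − 109.8 y = -3694.97
103.4 x + 163.6 y = 4471.57
Solving the 2×2 system: x ≈ 10.2, y ≈ 20.9 km.
Check against A (with the unrounded x, y): √((x − 69.7)²+(y − 31.9)²) = 60.48 ≈ 60.50 km. ✓

10.2 km east, 20.9 km north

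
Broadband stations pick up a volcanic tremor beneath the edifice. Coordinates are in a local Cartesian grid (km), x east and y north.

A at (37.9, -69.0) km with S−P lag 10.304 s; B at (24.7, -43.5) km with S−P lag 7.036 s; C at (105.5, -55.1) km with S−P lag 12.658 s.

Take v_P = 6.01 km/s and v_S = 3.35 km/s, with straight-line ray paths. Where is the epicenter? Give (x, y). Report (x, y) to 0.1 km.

Distance from S−P lag: d = Δt · v_P v_S / (v_P − v_S) = Δt · (6.01·3.35)/(6.01−3.35) ≈ 7.5690·Δt.
So d_A = 77.99, d_B = 53.26, d_C = 95.81 km.
Circle about each station: (x − 37.9)² + (y + 69.0)² = 77.99²; (x − 24.7)² + (y + 43.5)² = 53.26²; (x − 105.5)² + (y + 55.1)² = 95.81².
Subtracting the A equation from the B and C equations removes the quadratic terms:
-26.4 x + 51.0 y = -449.26
135.2 x + 27.8 y = 4871.73
Solving the 2×2 system: x ≈ 34.2, y ≈ 8.9 km.
Check against A (with the unrounded x, y): √((x − 37.9)²+(y + 69.0)²) = 77.98 ≈ 77.99 km. ✓

34.2 km east, 8.9 km north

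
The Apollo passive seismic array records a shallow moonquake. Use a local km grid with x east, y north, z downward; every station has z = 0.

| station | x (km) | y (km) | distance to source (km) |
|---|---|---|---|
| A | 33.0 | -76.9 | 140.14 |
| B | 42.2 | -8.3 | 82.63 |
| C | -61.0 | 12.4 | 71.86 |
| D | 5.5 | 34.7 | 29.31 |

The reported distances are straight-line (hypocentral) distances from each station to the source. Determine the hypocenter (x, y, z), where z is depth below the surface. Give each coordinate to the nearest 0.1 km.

Each station gives a sphere (x−x_i)² + (y−y_i)² + z² = d_i² (stations at z=0).
Subtracting the A sphere from B and C: z² cancels, leaving linear equations in x and y:
18.4 x + 137.2 y = 7658.62
-188.0 x + 178.6 y = 11347.51
Solving: x ≈ -6.501, y ≈ 56.693 km (keep extra digits for the depth step; rounded: -6.5, 56.7).
Then from the A sphere: z² = 140.14² − (x − 33.0)² − (y + 76.9)² with x = -6.501, y = 56.693, so z ≈ 15.225 ≈ 15.2 km.

(-6.5, 56.7, 15.2)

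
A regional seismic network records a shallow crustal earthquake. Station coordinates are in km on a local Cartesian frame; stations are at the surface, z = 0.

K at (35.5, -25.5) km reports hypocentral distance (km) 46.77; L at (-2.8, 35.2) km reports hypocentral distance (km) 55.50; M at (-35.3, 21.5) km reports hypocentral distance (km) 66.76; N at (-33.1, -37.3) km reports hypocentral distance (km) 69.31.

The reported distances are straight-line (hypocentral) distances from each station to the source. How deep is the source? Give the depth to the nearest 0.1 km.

Each station gives a sphere (x−x_i)² + (y−y_i)² + z² = d_i² (stations at z=0).
Subtracting the K sphere from L and M: z² cancels, leaving linear equations in x and y:
-76.6 x + 121.4 y = -1556.44
-141.6 x + 94.0 y = -2471.62
Solving: x ≈ 15.391, y ≈ -3.110 km (keep extra digits for the depth step; rounded: 15.4, -3.1).
Then from the K sphere: z² = 46.77² − (x − 35.5)² − (y + 25.5)² with x = 15.391, y = -3.110, so z ≈ 35.802 ≈ 35.8 km.

35.8 km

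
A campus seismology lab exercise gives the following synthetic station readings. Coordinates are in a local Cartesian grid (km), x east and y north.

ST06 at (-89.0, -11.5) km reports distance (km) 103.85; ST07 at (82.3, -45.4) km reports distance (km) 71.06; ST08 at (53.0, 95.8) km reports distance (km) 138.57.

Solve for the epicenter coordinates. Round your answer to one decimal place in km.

x ≈ 11.8 km, y ≈ -36.5 km

Circle about each station: (x + 89.0)² + (y + 11.5)² = 103.85²; (x − 82.3)² + (y + 45.4)² = 71.06²; (x − 53.0)² + (y − 95.8)² = 138.57².
Subtracting the ST06 equation from the ST07 and ST08 equations removes the quadratic terms:
342.6 x − 67.8 y = 6516.50
284.0 x + 214.6 y = -4483.43
Solving the 2×2 system: x ≈ 11.8, y ≈ -36.5 km.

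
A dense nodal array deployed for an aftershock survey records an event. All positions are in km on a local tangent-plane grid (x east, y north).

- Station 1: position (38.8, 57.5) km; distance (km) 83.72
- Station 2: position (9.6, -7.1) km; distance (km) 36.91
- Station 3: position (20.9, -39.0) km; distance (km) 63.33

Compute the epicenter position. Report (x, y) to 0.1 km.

-25.6 km east, 4.0 km north

Circle about each station: (x − 38.8)² + (y − 57.5)² = 83.72²; (x − 9.6)² + (y + 7.1)² = 36.91²; (x − 20.9)² + (y + 39.0)² = 63.33².
Subtracting pairs of circle equations eliminates x²+y² and gives linear equations (the radical axes):
-58.4 x − 129.2 y = 977.57
-35.8 x − 193.0 y = 144.47
Solving the 2×2 system: x ≈ -25.6, y ≈ 4.0 km.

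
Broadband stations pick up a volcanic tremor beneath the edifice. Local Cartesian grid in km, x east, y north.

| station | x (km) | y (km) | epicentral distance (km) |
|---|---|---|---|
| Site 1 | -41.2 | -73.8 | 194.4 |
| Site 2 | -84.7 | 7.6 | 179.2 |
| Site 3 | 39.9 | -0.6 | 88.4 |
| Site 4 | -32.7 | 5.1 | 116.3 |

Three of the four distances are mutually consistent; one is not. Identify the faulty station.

Solve using three stations at a time. Using Site 1, Site 2, Site 3 (subtract circle equations pairwise → linear system) gives (x, y) ≈ (80.0, 78.2).
Distances from that point to each station vs reported:
  Site 1: calculated 194.4 vs reported 194.4 → residual 0.0 km
  Site 2: calculated 179.2 vs reported 179.2 → residual 0.0 km
  Site 3: calculated 88.4 vs reported 88.4 → residual 0.0 km
  Site 4: calculated 134.3 vs reported 116.3 → residual 18.0 km
Site 1, Site 2, Site 3 are mutually consistent (residuals ≈ 0); Site 4 is off by 18.0 km.

Site 4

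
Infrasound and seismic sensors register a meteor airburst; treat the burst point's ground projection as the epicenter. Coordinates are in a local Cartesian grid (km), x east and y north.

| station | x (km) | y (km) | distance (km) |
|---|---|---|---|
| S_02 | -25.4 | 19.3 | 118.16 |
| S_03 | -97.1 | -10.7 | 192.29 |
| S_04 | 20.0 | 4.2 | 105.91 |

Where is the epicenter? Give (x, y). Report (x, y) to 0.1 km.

Circle about each station: (x + 25.4)² + (y − 19.3)² = 118.16²; (x + 97.1)² + (y + 10.7)² = 192.29²; (x − 20.0)² + (y − 4.2)² = 105.91².
Subtracting pairs of circle equations eliminates x²+y² and gives linear equations (the radical axes):
-143.4 x − 60.0 y = -14488.41
90.8 x − 30.2 y = 2144.85
Solving the 2×2 system: x ≈ 57.9, y ≈ 103.1 km.
Check against S_02 (with the unrounded x, y): √((x + 25.4)²+(y − 19.3)²) = 118.15 ≈ 118.16 km. ✓

x ≈ 57.9 km, y ≈ 103.1 km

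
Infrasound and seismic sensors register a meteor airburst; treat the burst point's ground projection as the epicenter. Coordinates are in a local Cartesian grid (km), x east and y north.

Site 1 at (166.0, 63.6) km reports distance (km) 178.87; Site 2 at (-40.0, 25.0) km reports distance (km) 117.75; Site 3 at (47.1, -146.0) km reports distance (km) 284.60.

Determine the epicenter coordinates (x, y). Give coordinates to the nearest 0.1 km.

Circle about each station: (x − 166.0)² + (y − 63.6)² = 178.87²; (x + 40.0)² + (y − 25.0)² = 117.75²; (x − 47.1)² + (y + 146.0)² = 284.60².
Subtracting the Site 1 equation from the Site 2 and Site 3 equations removes the quadratic terms:
-412.0 x − 77.2 y = -11246.55
-237.8 x − 419.2 y = -57069.23
Solving the 2×2 system: x ≈ 2.0, y ≈ 135.0 km.

2.0 km east, 135.0 km north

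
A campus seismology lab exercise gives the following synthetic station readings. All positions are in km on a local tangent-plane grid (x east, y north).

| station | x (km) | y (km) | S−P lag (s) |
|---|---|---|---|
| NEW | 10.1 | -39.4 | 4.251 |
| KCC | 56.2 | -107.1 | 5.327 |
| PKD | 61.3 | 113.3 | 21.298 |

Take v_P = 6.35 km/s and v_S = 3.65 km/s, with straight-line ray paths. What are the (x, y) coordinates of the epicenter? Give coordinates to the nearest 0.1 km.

33.5 km east, -67.4 km north

Distance from S−P lag: d = Δt · v_P v_S / (v_P − v_S) = Δt · (6.35·3.65)/(6.35−3.65) ≈ 8.5843·Δt.
So d_NEW = 36.49, d_KCC = 45.73, d_PKD = 182.83 km.
Circle about each station: (x − 10.1)² + (y + 39.4)² = 36.49²; (x − 56.2)² + (y + 107.1)² = 45.73²; (x − 61.3)² + (y − 113.3)² = 182.83².
Subtracting pairs of circle equations eliminates x²+y² and gives linear equations (the radical axes):
92.2 x − 135.4 y = 12214.77
102.4 x + 305.4 y = -17155.08
Solving the 2×2 system: x ≈ 33.5, y ≈ -67.4 km.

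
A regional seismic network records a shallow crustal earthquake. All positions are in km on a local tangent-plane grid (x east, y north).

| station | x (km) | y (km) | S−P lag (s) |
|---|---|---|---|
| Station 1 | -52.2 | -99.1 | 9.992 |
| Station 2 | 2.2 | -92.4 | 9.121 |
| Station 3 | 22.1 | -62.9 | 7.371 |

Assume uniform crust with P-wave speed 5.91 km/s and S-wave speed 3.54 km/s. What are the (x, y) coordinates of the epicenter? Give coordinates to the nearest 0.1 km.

(-22.9, -15.9)

Distance from S−P lag: d = Δt · v_P v_S / (v_P − v_S) = Δt · (5.91·3.54)/(5.91−3.54) ≈ 8.8276·Δt.
So d_Station 1 = 88.21, d_Station 2 = 80.52, d_Station 3 = 65.07 km.
Circle about each station: (x + 52.2)² + (y + 99.1)² = 88.21²; (x − 2.2)² + (y + 92.4)² = 80.52²; (x − 22.1)² + (y + 62.9)² = 65.07².
Subtracting the Station 1 equation from the Station 2 and Station 3 equations removes the quadratic terms:
108.8 x + 13.4 y = -2705.52
148.6 x + 72.4 y = -4553.93
Solving the 2×2 system: x ≈ -22.9, y ≈ -15.9 km.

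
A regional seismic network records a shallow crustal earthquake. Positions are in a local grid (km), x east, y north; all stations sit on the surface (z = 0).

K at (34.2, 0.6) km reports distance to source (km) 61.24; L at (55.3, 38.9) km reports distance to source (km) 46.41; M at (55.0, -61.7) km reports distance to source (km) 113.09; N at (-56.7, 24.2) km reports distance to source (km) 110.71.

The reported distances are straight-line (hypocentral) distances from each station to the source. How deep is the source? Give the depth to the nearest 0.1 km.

44.7 km

Each station gives a sphere (x−x_i)² + (y−y_i)² + z² = d_i² (stations at z=0).
Subtracting the K sphere from L and M: z² cancels, leaving linear equations in x and y:
42.2 x + 76.6 y = 4997.75
41.6 x − 124.6 y = -3377.12
Solving: x ≈ 43.108, y ≈ 41.496 km (keep extra digits for the depth step; rounded: 43.1, 41.5).
Then from the K sphere: z² = 61.24² − (x − 34.2)² − (y − 0.6)² with x = 43.108, y = 41.496, so z ≈ 44.705 ≈ 44.7 km.
Check against N (with the unrounded solution): distance 110.72 ≈ 110.71 km. ✓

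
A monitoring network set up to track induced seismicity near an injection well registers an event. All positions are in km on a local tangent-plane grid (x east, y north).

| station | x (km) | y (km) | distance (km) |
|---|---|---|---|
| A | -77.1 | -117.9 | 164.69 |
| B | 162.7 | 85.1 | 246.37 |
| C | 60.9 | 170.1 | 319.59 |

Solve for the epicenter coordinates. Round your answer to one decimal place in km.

(84.7, -148.6)

Circle about each station: (x + 77.1)² + (y + 117.9)² = 164.69²; (x − 162.7)² + (y − 85.1)² = 246.37²; (x − 60.9)² + (y − 170.1)² = 319.59².
Subtracting pairs of circle equations eliminates x²+y² and gives linear equations (the radical axes):
479.6 x + 406.0 y = -19706.90
276.0 x + 576.0 y = -62216.97
Solving the 2×2 system: x ≈ 84.7, y ≈ -148.6 km.
Check against A (with the unrounded x, y): √((x + 77.1)²+(y + 117.9)²) = 164.70 ≈ 164.69 km. ✓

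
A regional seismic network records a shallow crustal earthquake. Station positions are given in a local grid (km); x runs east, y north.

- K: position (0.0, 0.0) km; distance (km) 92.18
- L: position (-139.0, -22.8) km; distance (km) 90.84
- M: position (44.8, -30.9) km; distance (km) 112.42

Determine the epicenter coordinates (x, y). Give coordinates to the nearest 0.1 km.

-60.9 km east, -69.2 km north

Circle about each station: x² + y² = 92.18²; (x + 139.0)² + (y + 22.8)² = 90.84²; (x − 44.8)² + (y + 30.9)² = 112.42².
Subtracting the K equation from the L and M equations removes the quadratic terms:
-278.0 x − 45.6 y = 20086.09
89.6 x − 61.8 y = -1179.25
Solving the 2×2 system: x ≈ -60.9, y ≈ -69.2 km.
Check against K (with the unrounded x, y): √(x²+y²) = 92.19 ≈ 92.18 km. ✓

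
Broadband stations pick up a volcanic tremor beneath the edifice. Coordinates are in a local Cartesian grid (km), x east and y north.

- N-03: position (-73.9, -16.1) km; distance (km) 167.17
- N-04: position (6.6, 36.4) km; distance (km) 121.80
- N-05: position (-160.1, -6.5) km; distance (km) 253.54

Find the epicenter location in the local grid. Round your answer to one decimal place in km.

x ≈ 89.1 km, y ≈ -53.2 km

Circle about each station: (x + 73.9)² + (y + 16.1)² = 167.17²; (x − 6.6)² + (y − 36.4)² = 121.80²; (x + 160.1)² + (y + 6.5)² = 253.54².
Subtracting the N-03 equation from the N-04 and N-05 equations removes the quadratic terms:
161.0 x + 105.0 y = 8758.67
-172.4 x + 19.2 y = -16382.88
Solving the 2×2 system: x ≈ 89.1, y ≈ -53.2 km.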